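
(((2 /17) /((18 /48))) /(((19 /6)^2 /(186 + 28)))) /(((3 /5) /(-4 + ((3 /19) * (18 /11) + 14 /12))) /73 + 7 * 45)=16141900160 /759454799427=0.02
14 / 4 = 7 / 2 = 3.50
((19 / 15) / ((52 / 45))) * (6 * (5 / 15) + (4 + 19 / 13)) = 8.18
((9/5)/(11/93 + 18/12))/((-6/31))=-8649/1505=-5.75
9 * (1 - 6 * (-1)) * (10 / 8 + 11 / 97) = 33327 / 388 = 85.89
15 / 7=2.14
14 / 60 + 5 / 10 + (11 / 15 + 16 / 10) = 46 / 15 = 3.07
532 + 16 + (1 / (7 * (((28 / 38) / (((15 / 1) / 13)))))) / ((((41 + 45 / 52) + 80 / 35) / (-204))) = 20510692 / 37499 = 546.97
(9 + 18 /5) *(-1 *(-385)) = 4851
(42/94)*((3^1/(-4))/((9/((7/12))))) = -49/2256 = -0.02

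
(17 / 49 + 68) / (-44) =-3349 / 2156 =-1.55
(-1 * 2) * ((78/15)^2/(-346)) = 676/4325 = 0.16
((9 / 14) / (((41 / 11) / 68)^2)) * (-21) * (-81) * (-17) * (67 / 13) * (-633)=20185446084.06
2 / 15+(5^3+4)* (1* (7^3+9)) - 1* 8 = 681002 / 15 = 45400.13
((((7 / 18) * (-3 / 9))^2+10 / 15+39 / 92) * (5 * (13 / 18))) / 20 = 482755 / 2414448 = 0.20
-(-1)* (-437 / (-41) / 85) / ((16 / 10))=437 / 5576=0.08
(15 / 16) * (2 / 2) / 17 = 15 / 272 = 0.06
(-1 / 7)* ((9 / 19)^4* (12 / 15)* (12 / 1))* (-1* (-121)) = -38106288 / 4561235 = -8.35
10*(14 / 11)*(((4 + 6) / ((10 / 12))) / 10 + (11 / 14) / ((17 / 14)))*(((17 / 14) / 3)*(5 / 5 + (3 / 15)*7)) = 1256 / 55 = 22.84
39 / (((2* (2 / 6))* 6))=39 / 4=9.75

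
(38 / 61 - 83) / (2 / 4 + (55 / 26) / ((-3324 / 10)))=-217140300 / 1301191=-166.88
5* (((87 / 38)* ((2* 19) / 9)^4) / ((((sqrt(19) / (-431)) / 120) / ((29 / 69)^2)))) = -6071534238400* sqrt(19) / 3470769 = -7625170.15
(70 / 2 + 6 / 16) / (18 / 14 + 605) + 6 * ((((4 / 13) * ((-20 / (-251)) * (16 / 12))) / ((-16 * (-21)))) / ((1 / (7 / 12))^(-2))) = 2282340869 / 37999383968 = 0.06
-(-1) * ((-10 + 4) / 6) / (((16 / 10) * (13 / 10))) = -25 / 52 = -0.48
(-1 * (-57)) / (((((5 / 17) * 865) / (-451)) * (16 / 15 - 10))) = 1311057 / 115910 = 11.31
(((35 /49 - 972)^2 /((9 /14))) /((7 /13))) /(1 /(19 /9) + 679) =11417921047 /2846655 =4011.00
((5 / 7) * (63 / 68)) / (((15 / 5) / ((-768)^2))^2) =434865438720 / 17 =25580319924.71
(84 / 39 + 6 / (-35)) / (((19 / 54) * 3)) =16236 / 8645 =1.88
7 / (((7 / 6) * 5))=6 / 5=1.20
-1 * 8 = -8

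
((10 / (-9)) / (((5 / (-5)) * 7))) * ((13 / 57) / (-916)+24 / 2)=1.90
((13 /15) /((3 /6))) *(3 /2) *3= 39 /5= 7.80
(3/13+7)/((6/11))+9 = 868/39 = 22.26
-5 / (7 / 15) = -75 / 7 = -10.71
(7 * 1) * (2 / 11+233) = 17955 / 11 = 1632.27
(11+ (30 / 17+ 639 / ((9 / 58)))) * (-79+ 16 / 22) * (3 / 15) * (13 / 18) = -262002013 / 5610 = -46702.68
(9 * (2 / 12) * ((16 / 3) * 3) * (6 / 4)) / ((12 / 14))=42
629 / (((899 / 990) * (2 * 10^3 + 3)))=622710 / 1800697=0.35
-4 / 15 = -0.27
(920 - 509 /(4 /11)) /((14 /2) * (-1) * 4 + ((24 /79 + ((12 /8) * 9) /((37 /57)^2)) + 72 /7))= -1452792383 /44298710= -32.80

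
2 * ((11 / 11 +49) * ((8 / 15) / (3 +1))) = 40 / 3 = 13.33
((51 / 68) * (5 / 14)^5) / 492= 0.00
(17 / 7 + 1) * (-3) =-72 / 7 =-10.29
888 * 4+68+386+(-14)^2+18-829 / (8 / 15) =2665.62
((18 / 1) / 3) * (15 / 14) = 45 / 7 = 6.43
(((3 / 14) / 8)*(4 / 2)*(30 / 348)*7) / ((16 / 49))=735 / 7424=0.10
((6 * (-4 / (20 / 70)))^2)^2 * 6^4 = 64524128256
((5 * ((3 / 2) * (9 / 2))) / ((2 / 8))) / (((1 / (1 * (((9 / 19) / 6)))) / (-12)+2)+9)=13.58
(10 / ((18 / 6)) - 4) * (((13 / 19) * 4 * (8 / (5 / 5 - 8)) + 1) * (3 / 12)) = 283 / 798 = 0.35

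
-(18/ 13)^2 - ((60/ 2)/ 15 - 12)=1366/ 169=8.08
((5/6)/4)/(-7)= -5/168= -0.03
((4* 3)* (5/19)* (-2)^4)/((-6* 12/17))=-680/57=-11.93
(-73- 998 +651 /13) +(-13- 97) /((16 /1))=-106891 /104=-1027.80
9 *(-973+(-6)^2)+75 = -8358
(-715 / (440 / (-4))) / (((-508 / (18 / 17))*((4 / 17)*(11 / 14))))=-819 / 11176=-0.07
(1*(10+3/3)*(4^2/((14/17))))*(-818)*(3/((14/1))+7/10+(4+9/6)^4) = -39231725401/245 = -160129491.43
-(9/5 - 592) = 2951/5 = 590.20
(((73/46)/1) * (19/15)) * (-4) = -2774/345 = -8.04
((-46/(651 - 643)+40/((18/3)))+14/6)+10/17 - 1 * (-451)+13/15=464819/1020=455.70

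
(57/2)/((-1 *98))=-57/196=-0.29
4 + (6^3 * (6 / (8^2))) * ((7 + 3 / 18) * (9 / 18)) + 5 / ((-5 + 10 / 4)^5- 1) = 3864765 / 50512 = 76.51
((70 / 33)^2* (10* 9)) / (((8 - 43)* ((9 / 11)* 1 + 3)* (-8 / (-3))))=-25 / 22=-1.14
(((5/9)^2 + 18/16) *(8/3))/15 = 929/3645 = 0.25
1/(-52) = -1/52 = -0.02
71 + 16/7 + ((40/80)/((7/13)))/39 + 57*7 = 19837/42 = 472.31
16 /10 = 8 /5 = 1.60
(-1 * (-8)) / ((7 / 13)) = 104 / 7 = 14.86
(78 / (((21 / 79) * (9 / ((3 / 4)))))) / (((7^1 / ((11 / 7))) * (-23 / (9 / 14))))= -33891 / 220892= -0.15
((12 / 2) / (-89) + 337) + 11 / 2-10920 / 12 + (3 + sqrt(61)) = -100493 / 178 + sqrt(61) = -556.76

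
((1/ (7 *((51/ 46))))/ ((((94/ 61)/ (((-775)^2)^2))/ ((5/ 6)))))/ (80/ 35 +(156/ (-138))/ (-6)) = 11641054355078125/ 1145766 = 10160062661.20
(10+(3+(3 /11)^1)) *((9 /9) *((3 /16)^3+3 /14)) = 462309 /157696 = 2.93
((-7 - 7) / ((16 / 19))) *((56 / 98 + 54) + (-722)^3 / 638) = 12513046695 / 1276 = 9806462.93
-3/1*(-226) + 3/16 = 10851/16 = 678.19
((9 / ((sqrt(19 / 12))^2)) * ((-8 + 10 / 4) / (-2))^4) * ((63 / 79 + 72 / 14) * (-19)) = -1298583495 / 35392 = -36691.44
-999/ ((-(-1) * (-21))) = 333/ 7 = 47.57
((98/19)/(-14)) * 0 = 0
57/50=1.14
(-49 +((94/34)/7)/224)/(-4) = 1306097/106624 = 12.25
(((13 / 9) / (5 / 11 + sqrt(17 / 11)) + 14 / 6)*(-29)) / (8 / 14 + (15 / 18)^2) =-37618 / 891 - 182*sqrt(187) / 81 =-72.95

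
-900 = -900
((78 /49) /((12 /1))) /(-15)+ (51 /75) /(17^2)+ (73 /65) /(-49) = -47773 /1624350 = -0.03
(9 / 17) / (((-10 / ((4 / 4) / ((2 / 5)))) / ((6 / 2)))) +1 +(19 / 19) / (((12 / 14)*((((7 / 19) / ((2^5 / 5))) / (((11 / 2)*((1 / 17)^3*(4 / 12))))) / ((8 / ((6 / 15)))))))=133393 / 176868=0.75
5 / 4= 1.25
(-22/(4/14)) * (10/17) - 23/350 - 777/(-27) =-887969/53550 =-16.58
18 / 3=6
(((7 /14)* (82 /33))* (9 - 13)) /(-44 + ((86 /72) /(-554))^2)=21744384768 /192517337485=0.11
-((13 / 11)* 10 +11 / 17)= -2331 / 187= -12.47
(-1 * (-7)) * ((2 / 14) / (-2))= -1 / 2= -0.50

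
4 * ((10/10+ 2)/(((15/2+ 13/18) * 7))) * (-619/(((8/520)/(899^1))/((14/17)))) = -3906496620/629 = -6210646.45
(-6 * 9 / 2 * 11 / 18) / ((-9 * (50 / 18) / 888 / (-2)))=-1172.16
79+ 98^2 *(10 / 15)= 19445 / 3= 6481.67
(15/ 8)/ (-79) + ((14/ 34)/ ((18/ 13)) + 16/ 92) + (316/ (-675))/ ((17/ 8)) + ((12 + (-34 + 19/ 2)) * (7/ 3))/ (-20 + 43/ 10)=54601576669/ 26187694200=2.09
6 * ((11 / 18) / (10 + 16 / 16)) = 1 / 3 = 0.33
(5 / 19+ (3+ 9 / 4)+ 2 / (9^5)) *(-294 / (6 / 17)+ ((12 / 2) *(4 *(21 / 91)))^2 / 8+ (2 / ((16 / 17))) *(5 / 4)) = -36863153077043 / 8089870464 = -4556.70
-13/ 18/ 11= -0.07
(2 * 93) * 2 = 372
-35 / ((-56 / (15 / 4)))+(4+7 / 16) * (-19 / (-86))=2287 / 688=3.32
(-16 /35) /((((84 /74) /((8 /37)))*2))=-32 /735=-0.04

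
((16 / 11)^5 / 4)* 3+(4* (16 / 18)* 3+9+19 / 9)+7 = 48790097 / 1449459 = 33.66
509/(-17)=-509/17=-29.94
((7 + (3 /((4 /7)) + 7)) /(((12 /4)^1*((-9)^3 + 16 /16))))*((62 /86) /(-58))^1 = 341 /3112512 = 0.00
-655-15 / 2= -1325 / 2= -662.50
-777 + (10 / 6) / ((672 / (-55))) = -1566707 / 2016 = -777.14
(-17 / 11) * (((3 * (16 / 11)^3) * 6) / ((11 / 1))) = -1253376 / 161051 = -7.78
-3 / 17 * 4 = -12 / 17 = -0.71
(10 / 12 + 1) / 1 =11 / 6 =1.83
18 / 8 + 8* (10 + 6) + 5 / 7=3667 / 28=130.96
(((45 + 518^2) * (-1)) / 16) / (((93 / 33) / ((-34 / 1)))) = 50185003 / 248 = 202358.88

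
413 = 413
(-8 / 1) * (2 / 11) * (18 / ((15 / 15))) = -288 / 11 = -26.18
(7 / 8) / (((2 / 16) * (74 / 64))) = 224 / 37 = 6.05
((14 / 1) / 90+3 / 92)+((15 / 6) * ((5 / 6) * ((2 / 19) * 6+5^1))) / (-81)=46001 / 1061910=0.04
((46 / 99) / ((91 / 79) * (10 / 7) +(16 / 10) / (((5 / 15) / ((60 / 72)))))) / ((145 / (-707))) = -0.40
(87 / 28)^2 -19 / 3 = 7811 / 2352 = 3.32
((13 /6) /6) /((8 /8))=0.36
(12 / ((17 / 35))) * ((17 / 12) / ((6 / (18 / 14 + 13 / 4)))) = 635 / 24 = 26.46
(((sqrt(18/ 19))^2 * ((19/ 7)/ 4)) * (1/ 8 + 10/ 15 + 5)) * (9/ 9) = 417/ 112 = 3.72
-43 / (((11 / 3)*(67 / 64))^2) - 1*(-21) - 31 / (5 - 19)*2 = 85588018 / 3802183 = 22.51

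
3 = 3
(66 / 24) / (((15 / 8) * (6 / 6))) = 22 / 15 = 1.47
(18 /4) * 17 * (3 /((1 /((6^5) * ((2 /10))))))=1784592 /5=356918.40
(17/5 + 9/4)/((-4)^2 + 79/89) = 10057/30060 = 0.33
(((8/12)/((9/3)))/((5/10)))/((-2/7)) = -14/9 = -1.56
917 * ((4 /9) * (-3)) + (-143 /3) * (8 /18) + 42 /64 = -1074121 /864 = -1243.20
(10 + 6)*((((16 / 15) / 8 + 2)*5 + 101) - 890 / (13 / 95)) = -102274.87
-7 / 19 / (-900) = 7 / 17100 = 0.00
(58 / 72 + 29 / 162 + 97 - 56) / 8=13603 / 2592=5.25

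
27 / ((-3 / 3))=-27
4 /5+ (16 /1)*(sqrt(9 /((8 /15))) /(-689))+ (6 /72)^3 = 0.71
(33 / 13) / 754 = 0.00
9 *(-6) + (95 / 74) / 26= -53.95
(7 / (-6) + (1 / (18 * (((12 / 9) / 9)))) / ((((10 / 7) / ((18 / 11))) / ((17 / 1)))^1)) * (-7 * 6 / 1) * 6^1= -170079 / 110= -1546.17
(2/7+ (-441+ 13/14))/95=-6157/1330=-4.63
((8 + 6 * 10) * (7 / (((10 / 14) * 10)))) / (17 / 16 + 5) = 10.99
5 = 5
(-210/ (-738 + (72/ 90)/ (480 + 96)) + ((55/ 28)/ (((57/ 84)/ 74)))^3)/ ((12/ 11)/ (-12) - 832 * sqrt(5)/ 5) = 1970307319332979000/ 305267690295725719 - 3606450517307084761600 * sqrt(5)/ 305267690295725719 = -26410.58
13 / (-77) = -13 / 77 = -0.17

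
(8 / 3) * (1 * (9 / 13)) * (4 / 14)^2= 96 / 637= 0.15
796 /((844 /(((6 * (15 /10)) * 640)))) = 1146240 /211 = 5432.42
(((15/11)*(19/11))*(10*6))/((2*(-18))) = -475/121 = -3.93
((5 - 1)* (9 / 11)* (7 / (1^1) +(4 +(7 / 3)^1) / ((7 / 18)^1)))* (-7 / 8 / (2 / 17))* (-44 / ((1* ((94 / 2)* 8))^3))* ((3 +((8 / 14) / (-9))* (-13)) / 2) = 667811 / 744203264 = 0.00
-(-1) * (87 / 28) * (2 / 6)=29 / 28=1.04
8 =8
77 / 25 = 3.08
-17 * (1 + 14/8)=-46.75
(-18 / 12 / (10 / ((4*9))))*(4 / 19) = -108 / 95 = -1.14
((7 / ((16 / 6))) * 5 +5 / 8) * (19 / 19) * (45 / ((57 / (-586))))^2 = 1062381375 / 361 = 2942884.70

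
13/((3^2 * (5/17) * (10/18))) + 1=246/25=9.84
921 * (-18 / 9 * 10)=-18420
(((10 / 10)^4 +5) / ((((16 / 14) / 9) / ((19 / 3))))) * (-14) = -8379 / 2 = -4189.50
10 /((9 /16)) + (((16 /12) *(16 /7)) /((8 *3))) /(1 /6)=1168 /63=18.54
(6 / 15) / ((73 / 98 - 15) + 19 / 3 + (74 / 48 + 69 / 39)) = -10192 / 117485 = -0.09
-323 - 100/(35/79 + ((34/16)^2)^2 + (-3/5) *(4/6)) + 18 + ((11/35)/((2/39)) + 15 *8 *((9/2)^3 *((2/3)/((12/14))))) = 18979542581183/2314229890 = 8201.23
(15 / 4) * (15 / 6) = 75 / 8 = 9.38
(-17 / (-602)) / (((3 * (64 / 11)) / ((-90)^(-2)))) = 0.00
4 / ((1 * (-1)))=-4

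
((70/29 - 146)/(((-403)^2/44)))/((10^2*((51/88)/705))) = -189445344/400338185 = -0.47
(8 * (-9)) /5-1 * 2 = -82 /5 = -16.40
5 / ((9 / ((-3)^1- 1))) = -20 / 9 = -2.22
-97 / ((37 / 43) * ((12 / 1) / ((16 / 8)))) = -4171 / 222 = -18.79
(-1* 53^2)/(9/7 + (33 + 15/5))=-19663/261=-75.34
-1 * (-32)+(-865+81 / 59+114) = -42340 / 59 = -717.63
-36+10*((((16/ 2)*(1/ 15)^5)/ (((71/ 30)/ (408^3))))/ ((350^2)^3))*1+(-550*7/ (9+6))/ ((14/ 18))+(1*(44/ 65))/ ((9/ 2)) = -365.85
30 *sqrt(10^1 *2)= 134.16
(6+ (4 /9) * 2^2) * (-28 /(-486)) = 980 /2187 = 0.45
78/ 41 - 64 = -2546/ 41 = -62.10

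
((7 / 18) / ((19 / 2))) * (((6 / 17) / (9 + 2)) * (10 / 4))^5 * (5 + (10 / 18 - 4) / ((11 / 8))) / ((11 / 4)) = 3412500 / 27668996154547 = 0.00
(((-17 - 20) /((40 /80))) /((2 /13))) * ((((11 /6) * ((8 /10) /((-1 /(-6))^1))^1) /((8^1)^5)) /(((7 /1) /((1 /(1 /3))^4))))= -428571 /286720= -1.49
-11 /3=-3.67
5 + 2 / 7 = 37 / 7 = 5.29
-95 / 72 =-1.32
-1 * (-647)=647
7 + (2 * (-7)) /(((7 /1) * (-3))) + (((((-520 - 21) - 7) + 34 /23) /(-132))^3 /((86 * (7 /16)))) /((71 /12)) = 7.99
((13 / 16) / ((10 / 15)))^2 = 1521 / 1024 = 1.49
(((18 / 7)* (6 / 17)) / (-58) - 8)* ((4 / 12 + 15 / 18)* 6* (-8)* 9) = 1991664 / 493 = 4039.89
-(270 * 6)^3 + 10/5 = -4251527998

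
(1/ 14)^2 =1/ 196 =0.01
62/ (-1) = -62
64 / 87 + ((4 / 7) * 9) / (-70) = 14114 / 21315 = 0.66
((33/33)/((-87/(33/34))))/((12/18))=-33/1972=-0.02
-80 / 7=-11.43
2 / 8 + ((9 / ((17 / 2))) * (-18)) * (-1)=1313 / 68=19.31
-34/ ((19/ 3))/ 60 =-0.09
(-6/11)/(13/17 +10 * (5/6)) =-153/2552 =-0.06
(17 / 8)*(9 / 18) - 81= -1279 / 16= -79.94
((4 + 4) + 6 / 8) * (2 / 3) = 35 / 6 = 5.83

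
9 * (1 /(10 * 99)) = 1 /110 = 0.01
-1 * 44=-44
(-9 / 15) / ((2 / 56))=-16.80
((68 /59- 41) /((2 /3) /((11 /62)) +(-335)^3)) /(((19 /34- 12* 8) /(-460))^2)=69009260352 /2802831809394419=0.00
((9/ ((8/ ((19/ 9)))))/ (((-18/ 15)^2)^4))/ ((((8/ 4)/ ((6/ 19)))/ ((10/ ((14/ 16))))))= 1953125/ 1959552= 1.00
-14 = -14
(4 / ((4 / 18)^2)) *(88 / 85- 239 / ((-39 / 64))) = 31852.47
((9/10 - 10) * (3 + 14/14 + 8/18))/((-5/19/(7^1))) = 48412/45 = 1075.82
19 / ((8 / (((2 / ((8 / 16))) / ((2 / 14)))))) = 133 / 2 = 66.50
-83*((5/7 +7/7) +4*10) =-24236/7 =-3462.29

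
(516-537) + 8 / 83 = -1735 / 83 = -20.90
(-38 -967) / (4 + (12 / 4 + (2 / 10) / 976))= -1634800 / 11387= -143.57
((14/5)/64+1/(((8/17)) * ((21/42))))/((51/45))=2061/544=3.79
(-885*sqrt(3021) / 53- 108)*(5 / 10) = -885*sqrt(3021) / 106- 54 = -512.89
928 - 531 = 397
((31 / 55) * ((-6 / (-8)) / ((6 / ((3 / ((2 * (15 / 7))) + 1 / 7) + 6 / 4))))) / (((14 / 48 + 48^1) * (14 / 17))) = 64821 / 15617525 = 0.00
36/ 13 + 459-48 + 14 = 5561/ 13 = 427.77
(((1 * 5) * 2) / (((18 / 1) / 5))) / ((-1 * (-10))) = 5 / 18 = 0.28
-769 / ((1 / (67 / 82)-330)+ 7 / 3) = 154569 / 65615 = 2.36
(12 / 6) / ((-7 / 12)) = -24 / 7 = -3.43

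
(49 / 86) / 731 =49 / 62866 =0.00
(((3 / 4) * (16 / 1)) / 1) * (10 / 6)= 20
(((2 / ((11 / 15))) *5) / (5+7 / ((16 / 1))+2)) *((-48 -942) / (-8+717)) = -216000 / 84371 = -2.56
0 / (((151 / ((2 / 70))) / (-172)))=0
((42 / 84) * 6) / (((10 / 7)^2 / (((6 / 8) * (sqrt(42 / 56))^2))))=1323 / 1600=0.83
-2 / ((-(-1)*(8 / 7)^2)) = -49 / 32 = -1.53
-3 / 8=-0.38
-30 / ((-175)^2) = -6 / 6125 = -0.00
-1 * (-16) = 16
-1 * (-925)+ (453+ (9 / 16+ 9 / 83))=1830875 / 1328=1378.67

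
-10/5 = -2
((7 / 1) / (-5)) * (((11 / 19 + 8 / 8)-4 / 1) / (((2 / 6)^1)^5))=78246 / 95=823.64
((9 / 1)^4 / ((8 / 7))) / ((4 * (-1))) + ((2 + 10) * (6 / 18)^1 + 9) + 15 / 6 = -45431 / 32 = -1419.72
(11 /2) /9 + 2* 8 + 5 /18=152 /9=16.89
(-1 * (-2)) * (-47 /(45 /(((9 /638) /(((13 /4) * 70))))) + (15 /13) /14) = 0.16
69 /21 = 23 /7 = 3.29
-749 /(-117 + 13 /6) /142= 2247 /48919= 0.05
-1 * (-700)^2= -490000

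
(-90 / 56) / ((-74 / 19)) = 0.41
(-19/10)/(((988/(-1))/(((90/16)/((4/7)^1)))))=63/3328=0.02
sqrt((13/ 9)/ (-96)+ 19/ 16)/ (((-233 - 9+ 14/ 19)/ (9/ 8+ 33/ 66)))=-0.01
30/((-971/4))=-120/971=-0.12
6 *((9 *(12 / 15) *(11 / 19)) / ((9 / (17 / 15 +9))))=704 / 25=28.16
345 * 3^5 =83835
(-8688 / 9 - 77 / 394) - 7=-1149529 / 1182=-972.53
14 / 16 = 7 / 8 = 0.88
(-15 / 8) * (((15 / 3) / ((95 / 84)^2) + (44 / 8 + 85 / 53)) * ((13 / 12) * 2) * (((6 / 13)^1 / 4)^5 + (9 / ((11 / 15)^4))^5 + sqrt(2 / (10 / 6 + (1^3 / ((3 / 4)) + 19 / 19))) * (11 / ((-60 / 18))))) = -491575037905702111902118555276349039521143 / 376452460929647450733810173146112 + 903946329 * sqrt(2) / 12245120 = -1305808965.60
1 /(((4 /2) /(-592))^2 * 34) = 43808 /17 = 2576.94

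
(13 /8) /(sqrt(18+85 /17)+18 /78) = -507 /31024+2197 * sqrt(23) /31024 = 0.32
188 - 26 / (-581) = 109254 / 581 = 188.04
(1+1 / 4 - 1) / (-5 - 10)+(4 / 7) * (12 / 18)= 51 / 140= 0.36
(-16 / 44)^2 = 16 / 121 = 0.13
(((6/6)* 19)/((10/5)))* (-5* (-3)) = 285/2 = 142.50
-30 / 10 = -3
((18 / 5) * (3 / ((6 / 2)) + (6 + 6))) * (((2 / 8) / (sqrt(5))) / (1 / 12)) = 62.79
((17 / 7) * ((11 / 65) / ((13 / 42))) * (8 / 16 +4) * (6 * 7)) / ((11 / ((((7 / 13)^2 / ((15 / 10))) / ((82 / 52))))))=1259496 / 450385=2.80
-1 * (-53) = 53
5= 5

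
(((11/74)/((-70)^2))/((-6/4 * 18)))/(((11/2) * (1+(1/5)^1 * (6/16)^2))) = -0.00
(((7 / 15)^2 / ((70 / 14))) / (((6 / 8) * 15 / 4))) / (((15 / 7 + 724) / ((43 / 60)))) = 58996 / 3859903125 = 0.00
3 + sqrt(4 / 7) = 2*sqrt(7) / 7 + 3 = 3.76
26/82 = 0.32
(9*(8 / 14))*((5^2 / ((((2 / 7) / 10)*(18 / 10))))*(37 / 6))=46250 / 3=15416.67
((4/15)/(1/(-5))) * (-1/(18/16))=32/27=1.19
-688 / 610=-344 / 305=-1.13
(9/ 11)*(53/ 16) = 477/ 176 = 2.71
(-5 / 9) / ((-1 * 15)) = 1 / 27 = 0.04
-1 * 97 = -97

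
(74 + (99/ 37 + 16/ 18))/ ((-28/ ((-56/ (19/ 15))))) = 258290/ 2109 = 122.47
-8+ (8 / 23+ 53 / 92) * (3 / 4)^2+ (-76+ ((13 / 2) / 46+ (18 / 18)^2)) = -121203 / 1472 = -82.34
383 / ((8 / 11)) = 4213 / 8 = 526.62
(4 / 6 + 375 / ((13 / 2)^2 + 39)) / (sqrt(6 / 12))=206 * sqrt(2) / 39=7.47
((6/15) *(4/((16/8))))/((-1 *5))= -4/25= -0.16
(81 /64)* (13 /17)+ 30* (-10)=-325347 /1088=-299.03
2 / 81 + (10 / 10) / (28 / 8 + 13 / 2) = 101 / 810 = 0.12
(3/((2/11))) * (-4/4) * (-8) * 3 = 396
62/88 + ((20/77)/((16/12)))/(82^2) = 91198/129437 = 0.70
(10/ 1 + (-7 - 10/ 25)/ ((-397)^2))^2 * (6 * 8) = 2980843634427312/ 621014922025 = 4799.95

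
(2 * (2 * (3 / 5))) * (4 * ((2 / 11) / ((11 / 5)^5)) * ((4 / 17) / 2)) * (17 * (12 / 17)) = 1440000 / 30116537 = 0.05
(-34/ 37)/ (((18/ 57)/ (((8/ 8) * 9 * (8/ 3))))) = -69.84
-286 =-286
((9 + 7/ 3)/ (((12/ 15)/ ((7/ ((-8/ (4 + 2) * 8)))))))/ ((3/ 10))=-2975/ 96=-30.99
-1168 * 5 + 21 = -5819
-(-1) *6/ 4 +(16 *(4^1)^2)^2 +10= 131095/ 2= 65547.50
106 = 106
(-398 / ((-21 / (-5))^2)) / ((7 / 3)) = -9950 / 1029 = -9.67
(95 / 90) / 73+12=15787 / 1314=12.01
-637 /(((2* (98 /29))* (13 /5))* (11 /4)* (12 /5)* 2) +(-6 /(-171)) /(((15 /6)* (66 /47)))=-205873 /75240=-2.74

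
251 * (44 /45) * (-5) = -11044 /9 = -1227.11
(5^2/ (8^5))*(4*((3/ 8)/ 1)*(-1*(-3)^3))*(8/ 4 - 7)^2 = 0.77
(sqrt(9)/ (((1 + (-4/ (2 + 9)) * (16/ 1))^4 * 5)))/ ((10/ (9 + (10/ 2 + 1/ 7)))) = 4348377/ 2761668350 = 0.00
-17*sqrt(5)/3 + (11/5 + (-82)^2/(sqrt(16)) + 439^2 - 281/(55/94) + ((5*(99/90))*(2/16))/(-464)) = 79183024803/408320 - 17*sqrt(5)/3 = 193911.27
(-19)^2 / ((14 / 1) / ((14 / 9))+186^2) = 361 / 34605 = 0.01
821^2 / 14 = 674041 / 14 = 48145.79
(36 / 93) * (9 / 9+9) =120 / 31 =3.87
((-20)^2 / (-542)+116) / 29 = 31236 / 7859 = 3.97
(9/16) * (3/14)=27/224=0.12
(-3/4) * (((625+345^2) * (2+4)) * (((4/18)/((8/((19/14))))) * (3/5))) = -682005/56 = -12178.66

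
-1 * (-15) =15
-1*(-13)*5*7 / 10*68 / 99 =3094 / 99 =31.25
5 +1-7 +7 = 6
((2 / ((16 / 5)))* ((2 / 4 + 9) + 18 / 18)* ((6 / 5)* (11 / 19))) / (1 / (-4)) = -693 / 38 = -18.24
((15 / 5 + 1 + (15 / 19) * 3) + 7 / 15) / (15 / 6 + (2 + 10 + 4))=3896 / 10545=0.37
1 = 1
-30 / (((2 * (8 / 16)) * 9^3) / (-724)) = 7240 / 243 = 29.79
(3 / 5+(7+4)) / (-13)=-58 / 65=-0.89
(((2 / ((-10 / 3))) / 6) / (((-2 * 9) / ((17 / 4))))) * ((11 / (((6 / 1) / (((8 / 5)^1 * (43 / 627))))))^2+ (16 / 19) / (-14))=-214013 / 460545750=-0.00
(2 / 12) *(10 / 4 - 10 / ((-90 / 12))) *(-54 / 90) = -23 / 60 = -0.38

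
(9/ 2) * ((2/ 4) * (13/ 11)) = 117/ 44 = 2.66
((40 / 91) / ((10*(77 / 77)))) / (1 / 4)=16 / 91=0.18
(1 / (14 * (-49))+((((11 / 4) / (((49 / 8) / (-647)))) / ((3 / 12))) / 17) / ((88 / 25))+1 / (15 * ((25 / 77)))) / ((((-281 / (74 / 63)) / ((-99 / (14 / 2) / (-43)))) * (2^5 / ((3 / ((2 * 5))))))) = 34199050457 / 138093707080000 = 0.00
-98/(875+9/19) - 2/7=-0.40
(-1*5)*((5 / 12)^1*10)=-125 / 6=-20.83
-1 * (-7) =7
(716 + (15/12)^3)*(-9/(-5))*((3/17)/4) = 1240623/21760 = 57.01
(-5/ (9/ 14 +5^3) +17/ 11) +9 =203274/ 19349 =10.51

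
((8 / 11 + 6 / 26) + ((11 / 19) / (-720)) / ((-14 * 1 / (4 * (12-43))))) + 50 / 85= 179151949 / 116396280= 1.54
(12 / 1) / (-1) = -12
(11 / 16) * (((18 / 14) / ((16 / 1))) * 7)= 99 / 256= 0.39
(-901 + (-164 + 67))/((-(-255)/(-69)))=22954/85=270.05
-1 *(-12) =12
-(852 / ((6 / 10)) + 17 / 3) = -4277 / 3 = -1425.67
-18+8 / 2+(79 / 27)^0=-13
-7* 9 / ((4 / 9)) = -567 / 4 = -141.75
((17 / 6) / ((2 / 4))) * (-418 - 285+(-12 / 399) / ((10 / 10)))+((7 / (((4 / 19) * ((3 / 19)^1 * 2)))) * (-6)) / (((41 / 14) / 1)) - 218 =-144533617 / 32718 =-4417.56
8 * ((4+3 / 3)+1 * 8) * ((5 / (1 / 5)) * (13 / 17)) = 33800 / 17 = 1988.24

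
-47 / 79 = -0.59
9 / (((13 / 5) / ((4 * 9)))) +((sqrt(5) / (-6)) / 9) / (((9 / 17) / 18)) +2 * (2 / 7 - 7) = 10118 / 91 - 17 * sqrt(5) / 27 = 109.78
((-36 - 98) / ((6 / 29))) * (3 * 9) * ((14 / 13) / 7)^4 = -279792 / 28561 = -9.80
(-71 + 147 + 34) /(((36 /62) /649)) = 1106545 /9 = 122949.44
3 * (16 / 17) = 48 / 17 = 2.82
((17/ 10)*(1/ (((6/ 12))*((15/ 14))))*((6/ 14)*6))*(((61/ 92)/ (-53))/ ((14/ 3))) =-0.02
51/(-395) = -51/395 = -0.13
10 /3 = 3.33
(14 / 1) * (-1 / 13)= -14 / 13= -1.08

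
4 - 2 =2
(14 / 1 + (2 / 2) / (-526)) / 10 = 7363 / 5260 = 1.40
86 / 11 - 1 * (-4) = 130 / 11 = 11.82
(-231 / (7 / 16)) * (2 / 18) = -176 / 3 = -58.67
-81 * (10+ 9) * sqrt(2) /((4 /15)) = -23085 * sqrt(2) /4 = -8161.78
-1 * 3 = -3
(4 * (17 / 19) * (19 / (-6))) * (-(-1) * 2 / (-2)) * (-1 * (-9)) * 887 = 90474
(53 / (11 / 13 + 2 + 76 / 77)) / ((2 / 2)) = 53053 / 3837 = 13.83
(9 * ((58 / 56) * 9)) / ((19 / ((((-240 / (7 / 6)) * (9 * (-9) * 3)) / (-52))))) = -51372630 / 12103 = -4244.62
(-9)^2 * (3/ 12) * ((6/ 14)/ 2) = 243/ 56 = 4.34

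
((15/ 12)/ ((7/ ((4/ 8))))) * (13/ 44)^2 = 845/ 108416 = 0.01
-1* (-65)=65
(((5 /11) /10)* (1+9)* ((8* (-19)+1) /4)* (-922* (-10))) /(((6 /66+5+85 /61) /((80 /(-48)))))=530783875 /13053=40663.75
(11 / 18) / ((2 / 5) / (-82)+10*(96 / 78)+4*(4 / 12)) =0.04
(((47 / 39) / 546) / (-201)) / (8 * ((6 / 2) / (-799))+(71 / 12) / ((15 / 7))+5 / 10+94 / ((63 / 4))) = -375530 / 314598152739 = -0.00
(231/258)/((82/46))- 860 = -859.50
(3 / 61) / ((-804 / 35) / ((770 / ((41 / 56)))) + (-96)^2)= 377300 / 70702834033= 0.00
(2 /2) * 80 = 80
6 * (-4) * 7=-168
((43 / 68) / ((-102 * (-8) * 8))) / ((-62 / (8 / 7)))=-43 / 24081792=-0.00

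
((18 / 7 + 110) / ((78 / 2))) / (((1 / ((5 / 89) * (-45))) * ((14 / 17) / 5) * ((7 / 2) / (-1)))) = 5023500 / 396851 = 12.66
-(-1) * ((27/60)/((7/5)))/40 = 9/1120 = 0.01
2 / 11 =0.18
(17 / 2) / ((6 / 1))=17 / 12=1.42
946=946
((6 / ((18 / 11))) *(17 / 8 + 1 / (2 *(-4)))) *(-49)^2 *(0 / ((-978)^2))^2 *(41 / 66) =0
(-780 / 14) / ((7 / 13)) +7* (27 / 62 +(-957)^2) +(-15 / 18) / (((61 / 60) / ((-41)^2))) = 1187789181155 / 185318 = 6409464.71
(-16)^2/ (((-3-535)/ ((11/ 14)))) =-0.37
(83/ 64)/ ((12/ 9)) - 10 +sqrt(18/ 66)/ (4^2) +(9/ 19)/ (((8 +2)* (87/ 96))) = -6329941/ 705280 +sqrt(33)/ 176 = -8.94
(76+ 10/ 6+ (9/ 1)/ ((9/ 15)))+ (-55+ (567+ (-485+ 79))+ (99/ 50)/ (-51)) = 506501/ 2550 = 198.63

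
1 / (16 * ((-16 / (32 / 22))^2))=1 / 1936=0.00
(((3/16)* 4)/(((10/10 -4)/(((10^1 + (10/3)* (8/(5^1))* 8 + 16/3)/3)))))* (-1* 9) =87/2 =43.50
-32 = -32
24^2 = 576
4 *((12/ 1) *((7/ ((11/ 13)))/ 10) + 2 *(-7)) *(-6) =5376/ 55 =97.75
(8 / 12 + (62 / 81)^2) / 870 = 4109 / 2854035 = 0.00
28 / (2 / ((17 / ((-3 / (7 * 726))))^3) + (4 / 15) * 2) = 5015408098174320 / 95531582822353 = 52.50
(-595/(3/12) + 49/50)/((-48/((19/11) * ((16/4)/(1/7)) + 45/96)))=2420.28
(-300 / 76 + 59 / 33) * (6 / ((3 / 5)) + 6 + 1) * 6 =-46036 / 209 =-220.27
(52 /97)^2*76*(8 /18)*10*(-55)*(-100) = 45210880000 /84681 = 533896.39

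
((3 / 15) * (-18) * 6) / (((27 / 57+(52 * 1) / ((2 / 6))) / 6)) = -4104 / 4955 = -0.83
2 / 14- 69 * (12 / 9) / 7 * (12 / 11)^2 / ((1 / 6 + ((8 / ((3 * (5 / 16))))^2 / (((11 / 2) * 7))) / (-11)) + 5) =-39827461 / 13326173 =-2.99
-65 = -65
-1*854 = -854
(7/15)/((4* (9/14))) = 49/270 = 0.18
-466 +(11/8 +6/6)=-463.62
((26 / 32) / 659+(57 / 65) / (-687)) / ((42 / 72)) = -20493 / 274658020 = -0.00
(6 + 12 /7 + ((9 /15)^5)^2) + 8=1074632093 /68359375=15.72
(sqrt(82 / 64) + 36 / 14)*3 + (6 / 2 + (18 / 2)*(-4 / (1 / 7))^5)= -1084253109 / 7 + 3*sqrt(82) / 8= -154893297.89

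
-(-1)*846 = 846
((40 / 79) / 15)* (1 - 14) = -104 / 237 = -0.44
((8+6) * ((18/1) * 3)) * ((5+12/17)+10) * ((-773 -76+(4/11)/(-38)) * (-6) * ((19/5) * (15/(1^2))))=644710039848/187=3447647271.91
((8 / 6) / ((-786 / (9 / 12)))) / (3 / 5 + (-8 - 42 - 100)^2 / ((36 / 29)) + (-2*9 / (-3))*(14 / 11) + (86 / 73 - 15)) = -4015 / 57181066914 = -0.00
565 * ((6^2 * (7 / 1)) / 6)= 23730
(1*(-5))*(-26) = 130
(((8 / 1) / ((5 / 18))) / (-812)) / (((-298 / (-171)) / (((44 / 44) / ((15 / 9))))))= -9234 / 756175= -0.01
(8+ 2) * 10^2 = 1000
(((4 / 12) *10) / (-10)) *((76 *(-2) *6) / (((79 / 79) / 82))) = 24928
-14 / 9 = -1.56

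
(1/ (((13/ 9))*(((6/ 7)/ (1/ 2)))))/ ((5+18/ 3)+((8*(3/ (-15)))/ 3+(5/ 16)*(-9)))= 1260/ 23881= 0.05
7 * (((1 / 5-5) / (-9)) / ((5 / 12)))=224 / 25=8.96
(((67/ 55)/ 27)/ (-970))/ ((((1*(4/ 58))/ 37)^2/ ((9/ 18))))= -77139043/ 11523600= -6.69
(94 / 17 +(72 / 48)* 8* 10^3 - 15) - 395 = 197124 / 17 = 11595.53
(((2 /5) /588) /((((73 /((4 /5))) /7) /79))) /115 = 158 /4407375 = 0.00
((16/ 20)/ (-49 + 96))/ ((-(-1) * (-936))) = -0.00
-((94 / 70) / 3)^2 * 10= -4418 / 2205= -2.00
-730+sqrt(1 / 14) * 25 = -730+25 * sqrt(14) / 14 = -723.32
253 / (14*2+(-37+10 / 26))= -3289 / 112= -29.37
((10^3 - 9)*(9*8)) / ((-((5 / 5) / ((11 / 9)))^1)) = -87208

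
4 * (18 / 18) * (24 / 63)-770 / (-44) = 19.02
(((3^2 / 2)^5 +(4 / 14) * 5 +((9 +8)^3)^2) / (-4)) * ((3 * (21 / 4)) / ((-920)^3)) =48665062071 / 398688256000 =0.12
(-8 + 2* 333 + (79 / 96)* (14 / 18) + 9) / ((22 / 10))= 2884205 / 9504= 303.47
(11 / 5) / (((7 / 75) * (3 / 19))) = 1045 / 7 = 149.29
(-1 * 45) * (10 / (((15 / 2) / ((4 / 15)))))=-16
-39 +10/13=-497/13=-38.23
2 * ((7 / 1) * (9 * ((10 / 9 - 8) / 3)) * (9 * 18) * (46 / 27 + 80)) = -3829616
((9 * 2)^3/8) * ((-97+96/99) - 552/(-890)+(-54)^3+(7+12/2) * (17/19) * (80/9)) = -10675619597529/93005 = -114785437.32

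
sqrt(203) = 14.25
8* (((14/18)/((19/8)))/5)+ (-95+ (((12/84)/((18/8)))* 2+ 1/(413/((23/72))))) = -88842101/941640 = -94.35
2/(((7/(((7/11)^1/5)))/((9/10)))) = 9/275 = 0.03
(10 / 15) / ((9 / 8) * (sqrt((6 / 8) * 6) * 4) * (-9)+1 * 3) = -36 * sqrt(2) / 6553-16 / 58977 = -0.01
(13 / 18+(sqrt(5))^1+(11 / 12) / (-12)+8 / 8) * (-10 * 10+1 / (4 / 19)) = -381 * sqrt(5) / 4 -10033 / 64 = -369.75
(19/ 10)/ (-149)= -19/ 1490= -0.01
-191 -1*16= -207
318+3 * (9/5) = 323.40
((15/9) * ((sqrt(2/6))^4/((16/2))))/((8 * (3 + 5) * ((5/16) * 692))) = 0.00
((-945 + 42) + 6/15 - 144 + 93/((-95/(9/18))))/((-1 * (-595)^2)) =28421/9609250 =0.00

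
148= 148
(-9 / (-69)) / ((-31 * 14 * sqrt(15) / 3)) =-3 * sqrt(15) / 49910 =-0.00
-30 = -30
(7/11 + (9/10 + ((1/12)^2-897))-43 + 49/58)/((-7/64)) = 861402772/100485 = 8572.45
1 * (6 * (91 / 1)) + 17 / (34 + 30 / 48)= 546.49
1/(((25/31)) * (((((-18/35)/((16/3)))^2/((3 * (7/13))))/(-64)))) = -43552768/3159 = -13786.88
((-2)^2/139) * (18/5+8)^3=780448/17375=44.92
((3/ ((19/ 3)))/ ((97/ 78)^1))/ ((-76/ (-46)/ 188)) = 1517724/ 35017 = 43.34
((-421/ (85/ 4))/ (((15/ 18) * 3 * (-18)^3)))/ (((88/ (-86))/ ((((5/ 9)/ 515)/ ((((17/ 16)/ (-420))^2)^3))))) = -22868551724727009280000/ 4184223448581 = -5465423155.75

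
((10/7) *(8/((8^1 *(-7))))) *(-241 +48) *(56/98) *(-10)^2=772000/343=2250.73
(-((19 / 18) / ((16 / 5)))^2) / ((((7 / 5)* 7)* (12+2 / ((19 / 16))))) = -171475 / 211341312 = -0.00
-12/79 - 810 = -64002/79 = -810.15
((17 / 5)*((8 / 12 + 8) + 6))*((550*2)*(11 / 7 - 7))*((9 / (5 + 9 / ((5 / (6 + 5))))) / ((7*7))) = -23449800 / 10633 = -2205.38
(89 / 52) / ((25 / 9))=801 / 1300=0.62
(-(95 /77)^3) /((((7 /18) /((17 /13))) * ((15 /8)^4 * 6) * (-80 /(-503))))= -15014735104 /28042539525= -0.54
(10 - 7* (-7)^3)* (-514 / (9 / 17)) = -21067318 / 9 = -2340813.11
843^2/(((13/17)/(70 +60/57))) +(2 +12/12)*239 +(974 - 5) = 16309810992/247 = 66031623.45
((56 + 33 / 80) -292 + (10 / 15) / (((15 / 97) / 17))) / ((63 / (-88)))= 257081 / 1134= 226.70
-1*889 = -889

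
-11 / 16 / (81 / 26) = -143 / 648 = -0.22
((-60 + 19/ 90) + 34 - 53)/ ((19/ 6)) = -7091/ 285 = -24.88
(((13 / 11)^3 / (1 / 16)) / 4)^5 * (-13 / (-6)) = 340693303901788078592 / 12531744508246953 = 27186.42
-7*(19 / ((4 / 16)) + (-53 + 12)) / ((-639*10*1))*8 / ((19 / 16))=3136 / 12141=0.26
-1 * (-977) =977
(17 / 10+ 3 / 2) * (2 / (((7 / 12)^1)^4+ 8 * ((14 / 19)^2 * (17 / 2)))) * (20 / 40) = 119771136 / 1386180845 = 0.09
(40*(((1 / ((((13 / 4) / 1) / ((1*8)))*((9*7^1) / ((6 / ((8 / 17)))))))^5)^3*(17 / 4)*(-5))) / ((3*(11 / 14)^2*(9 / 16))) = -5478763139966437905311418217293414400 / 232483834477053191807344446180462889731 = -0.02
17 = 17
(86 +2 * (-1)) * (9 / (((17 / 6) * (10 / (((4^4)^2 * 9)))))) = 1337720832 / 85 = 15737892.14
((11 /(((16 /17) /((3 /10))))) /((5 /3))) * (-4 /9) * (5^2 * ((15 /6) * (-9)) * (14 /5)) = 11781 /8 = 1472.62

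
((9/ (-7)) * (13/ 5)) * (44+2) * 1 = -5382/ 35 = -153.77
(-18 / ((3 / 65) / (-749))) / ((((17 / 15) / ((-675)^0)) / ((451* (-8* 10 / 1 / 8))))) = -19761241500 / 17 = -1162425970.59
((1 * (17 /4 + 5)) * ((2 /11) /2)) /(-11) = -37 /484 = -0.08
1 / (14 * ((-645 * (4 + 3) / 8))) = -4 / 31605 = -0.00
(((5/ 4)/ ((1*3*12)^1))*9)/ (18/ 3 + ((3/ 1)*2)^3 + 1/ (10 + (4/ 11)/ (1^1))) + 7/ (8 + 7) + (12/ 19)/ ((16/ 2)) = 31578061/ 57727320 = 0.55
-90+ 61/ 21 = -1829/ 21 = -87.10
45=45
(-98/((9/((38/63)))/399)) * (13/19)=-1793.04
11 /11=1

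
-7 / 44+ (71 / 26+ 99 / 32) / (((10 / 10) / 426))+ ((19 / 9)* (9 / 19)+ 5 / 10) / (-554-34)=2481.08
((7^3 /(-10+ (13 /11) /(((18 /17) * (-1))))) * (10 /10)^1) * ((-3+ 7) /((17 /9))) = -2444904 /37417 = -65.34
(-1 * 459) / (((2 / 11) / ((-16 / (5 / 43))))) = 1736856 / 5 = 347371.20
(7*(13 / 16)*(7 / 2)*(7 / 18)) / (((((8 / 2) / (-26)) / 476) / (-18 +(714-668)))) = -48286511 / 72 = -670645.99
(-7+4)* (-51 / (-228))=-51 / 76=-0.67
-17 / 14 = -1.21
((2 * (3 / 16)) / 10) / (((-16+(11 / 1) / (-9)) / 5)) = -27 / 2480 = -0.01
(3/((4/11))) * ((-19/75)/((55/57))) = -1083/500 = -2.17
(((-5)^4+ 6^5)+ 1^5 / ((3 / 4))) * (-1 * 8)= -201656 / 3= -67218.67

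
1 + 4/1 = 5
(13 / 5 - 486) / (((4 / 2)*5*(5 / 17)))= -41089 / 250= -164.36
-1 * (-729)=729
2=2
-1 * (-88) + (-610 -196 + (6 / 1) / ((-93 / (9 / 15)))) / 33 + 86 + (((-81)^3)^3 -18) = -767734059544149830911 / 5115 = -150094635296998989.43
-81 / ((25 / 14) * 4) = -567 / 50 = -11.34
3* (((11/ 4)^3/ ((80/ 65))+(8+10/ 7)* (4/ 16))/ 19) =414051/ 136192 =3.04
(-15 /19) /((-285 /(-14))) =-14 /361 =-0.04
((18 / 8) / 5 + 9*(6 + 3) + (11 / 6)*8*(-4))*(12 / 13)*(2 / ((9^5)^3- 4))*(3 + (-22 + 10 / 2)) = -38276 / 13382923586151925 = -0.00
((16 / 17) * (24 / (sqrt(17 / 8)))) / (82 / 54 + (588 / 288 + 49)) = 165888 * sqrt(34) / 3281017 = 0.29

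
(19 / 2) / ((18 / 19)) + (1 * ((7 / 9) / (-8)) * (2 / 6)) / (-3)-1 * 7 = 1969 / 648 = 3.04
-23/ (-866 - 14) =23/ 880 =0.03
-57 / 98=-0.58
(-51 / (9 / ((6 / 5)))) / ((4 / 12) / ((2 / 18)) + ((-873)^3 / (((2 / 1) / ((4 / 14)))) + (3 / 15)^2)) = 1190 / 16633464893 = 0.00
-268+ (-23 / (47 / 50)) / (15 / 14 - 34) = -5790656 / 21667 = -267.26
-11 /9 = -1.22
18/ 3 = 6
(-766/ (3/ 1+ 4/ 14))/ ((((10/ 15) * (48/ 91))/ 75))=-18297825/ 368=-49722.35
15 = 15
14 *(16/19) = 224/19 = 11.79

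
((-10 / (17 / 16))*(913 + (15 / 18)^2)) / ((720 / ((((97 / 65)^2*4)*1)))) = -106.39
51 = 51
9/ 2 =4.50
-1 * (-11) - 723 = -712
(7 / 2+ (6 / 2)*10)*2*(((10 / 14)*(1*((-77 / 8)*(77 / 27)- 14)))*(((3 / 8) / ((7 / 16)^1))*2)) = -428465 / 126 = -3400.52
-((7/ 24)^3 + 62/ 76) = -220789/ 262656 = -0.84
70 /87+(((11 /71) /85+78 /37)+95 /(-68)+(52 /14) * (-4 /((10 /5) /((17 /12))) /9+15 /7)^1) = 284681260201 /34268637060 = 8.31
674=674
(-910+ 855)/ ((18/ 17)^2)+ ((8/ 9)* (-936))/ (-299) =-344849/ 7452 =-46.28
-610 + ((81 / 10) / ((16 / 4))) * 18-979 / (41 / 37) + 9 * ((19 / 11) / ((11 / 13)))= -142744431 / 99220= -1438.67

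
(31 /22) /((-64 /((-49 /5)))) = 1519 /7040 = 0.22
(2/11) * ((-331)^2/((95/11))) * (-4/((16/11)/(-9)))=10846539/190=57087.05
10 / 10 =1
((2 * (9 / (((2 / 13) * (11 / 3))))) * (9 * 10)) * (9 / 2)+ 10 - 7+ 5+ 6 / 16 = 1137977 / 88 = 12931.56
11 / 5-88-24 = -109.80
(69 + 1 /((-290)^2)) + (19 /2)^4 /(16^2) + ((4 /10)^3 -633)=-229126329867 /430592000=-532.12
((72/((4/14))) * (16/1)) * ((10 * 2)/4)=20160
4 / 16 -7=-6.75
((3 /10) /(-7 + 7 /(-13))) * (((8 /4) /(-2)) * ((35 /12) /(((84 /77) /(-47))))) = -5.00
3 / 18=1 / 6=0.17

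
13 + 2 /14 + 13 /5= 551 /35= 15.74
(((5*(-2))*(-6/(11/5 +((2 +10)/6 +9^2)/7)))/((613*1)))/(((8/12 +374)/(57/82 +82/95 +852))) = 698167995/44012708536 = 0.02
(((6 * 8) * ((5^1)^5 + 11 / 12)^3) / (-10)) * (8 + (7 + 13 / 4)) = -3852998025059663 / 1440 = -2675693072958.10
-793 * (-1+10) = -7137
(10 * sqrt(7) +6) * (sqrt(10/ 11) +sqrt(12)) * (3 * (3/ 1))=18 * (3 +5 * sqrt(7)) * (sqrt(110) +22 * sqrt(3))/ 11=1290.45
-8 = -8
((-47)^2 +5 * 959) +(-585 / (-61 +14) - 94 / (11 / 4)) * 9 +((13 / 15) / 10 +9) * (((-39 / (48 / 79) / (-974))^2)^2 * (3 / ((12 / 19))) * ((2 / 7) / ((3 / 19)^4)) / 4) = 141260478972855230146071958189 / 20747730883489169198284800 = 6808.48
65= 65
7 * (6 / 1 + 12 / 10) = 252 / 5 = 50.40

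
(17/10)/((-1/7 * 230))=-119/2300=-0.05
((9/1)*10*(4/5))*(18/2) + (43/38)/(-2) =49205/76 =647.43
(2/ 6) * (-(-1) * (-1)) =-1/ 3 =-0.33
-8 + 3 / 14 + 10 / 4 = -37 / 7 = -5.29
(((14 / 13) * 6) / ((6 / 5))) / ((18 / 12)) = 140 / 39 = 3.59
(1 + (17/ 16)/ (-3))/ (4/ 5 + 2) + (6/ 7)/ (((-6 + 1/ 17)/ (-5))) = 64615/ 67872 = 0.95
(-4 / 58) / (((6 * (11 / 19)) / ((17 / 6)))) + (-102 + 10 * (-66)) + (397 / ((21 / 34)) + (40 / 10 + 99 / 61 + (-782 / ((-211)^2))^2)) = -552421918146867179 / 4859827837504794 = -113.67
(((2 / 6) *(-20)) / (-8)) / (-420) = -1 / 504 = -0.00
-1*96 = -96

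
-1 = -1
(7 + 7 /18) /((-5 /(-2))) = 133 /45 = 2.96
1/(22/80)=40/11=3.64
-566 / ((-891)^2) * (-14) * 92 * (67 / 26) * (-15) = -122108840 / 3440151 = -35.50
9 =9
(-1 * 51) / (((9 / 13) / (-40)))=8840 / 3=2946.67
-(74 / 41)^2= -3.26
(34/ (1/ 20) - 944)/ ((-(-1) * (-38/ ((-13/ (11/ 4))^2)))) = 32448/ 209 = 155.25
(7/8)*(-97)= -679/8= -84.88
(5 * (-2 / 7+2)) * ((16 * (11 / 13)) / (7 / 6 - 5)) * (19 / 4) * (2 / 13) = -601920 / 27209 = -22.12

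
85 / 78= 1.09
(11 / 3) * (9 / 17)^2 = 297 / 289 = 1.03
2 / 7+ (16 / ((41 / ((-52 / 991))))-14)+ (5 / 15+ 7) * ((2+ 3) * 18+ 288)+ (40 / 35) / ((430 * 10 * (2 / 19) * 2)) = 240952921227 / 87356650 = 2758.27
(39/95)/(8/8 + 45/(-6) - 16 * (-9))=78/26125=0.00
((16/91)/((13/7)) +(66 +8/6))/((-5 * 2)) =-17093/2535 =-6.74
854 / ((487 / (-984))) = -1725.54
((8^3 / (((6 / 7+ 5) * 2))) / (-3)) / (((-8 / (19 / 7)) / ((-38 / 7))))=-23104 / 861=-26.83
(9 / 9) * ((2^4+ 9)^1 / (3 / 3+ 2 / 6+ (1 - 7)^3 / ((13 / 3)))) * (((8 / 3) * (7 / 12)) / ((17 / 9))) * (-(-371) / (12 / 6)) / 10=-506415 / 64328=-7.87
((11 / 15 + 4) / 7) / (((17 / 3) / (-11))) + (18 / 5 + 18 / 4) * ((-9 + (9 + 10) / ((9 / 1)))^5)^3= -9150025488890720395218733969 / 302482033571151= -30249814776977.21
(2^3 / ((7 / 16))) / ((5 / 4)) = 512 / 35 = 14.63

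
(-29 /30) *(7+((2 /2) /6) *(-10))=-232 /45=-5.16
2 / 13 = 0.15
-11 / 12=-0.92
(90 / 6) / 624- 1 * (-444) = 92357 / 208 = 444.02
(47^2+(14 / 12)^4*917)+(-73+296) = 5353589 / 1296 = 4130.86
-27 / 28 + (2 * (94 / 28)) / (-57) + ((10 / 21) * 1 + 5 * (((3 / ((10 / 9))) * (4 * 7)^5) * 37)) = 13720139789369 / 1596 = 8596578815.39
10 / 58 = 5 / 29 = 0.17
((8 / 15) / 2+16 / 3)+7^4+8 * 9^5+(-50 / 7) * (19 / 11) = 182792711 / 385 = 474786.26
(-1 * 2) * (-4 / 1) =8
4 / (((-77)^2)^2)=4 / 35153041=0.00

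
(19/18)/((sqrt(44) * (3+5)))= 0.02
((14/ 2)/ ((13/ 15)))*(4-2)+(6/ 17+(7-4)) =4311/ 221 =19.51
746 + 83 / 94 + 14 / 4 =35268 / 47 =750.38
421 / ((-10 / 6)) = -1263 / 5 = -252.60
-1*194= -194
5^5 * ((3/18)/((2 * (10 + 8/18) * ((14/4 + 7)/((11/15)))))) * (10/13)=34375/25662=1.34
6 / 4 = 3 / 2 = 1.50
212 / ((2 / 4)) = 424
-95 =-95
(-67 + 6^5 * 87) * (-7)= -4735115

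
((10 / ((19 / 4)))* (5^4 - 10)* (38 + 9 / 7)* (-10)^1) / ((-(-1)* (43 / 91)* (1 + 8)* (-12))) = 73287500 / 7353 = 9967.02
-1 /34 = -0.03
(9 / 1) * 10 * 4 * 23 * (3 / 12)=2070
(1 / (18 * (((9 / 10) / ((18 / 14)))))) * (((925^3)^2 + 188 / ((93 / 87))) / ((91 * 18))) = 7468592123553938395 / 246078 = 30350507251984.89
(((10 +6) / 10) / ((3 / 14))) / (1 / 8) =896 / 15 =59.73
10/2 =5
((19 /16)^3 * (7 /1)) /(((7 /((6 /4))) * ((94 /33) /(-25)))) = -16976025 /770048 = -22.05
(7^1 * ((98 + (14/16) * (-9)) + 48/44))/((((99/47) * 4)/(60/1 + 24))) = 18486181/2904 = 6365.76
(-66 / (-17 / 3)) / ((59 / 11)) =2.17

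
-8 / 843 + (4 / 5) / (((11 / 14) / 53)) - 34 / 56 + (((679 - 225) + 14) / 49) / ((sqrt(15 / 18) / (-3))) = 69256147 / 1298220 - 1404 * sqrt(30) / 245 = 21.96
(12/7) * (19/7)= 228/49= 4.65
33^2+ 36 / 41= 44685 / 41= 1089.88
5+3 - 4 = 4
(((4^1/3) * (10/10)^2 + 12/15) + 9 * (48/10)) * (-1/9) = -136/27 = -5.04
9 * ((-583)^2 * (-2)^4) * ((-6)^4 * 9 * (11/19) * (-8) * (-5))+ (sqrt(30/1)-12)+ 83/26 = sqrt(30)+ 6530901550014209/494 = 13220448481815.62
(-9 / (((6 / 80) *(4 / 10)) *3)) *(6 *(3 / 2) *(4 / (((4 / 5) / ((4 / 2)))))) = -9000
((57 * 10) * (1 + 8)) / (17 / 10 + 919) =1900 / 341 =5.57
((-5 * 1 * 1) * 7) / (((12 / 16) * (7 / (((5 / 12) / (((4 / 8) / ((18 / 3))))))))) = -100 / 3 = -33.33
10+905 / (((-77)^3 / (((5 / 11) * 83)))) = 9.93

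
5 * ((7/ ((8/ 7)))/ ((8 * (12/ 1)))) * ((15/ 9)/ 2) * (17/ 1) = 20825/ 4608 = 4.52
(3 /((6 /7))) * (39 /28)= 39 /8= 4.88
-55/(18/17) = -935/18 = -51.94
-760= -760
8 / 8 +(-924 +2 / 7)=-6459 / 7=-922.71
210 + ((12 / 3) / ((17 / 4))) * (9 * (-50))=-3630 / 17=-213.53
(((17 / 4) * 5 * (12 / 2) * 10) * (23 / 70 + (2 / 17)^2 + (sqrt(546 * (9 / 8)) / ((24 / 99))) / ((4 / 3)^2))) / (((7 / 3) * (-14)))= -3408075 * sqrt(273) / 25088-311715 / 23324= -2257.89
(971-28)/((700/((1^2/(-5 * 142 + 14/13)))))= -12259/6451200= -0.00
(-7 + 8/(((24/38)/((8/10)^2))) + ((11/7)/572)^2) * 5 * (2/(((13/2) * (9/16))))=43988972/14533155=3.03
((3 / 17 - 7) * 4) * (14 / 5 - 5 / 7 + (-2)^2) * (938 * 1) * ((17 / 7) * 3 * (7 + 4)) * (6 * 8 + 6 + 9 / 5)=-121932794016 / 175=-696758822.95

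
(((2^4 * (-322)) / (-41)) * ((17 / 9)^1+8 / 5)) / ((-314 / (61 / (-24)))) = 19642 / 5535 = 3.55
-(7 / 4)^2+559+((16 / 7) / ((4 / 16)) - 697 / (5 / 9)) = -386131 / 560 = -689.52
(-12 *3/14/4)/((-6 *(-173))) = -3/4844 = -0.00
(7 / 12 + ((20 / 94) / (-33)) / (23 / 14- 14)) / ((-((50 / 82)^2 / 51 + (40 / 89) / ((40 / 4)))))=-1593784527391 / 142586484436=-11.18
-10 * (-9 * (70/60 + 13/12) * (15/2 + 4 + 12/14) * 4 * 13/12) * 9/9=303615/28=10843.39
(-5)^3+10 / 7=-865 / 7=-123.57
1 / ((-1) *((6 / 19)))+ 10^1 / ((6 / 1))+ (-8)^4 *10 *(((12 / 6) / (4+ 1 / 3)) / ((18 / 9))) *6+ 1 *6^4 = 58008.35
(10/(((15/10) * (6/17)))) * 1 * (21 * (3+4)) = 8330/3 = 2776.67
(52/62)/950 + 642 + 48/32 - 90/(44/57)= 85346243/161975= 526.91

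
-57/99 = -19/33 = -0.58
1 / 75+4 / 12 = 26 / 75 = 0.35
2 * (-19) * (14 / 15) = -532 / 15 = -35.47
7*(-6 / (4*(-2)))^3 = 2.95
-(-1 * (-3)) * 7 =-21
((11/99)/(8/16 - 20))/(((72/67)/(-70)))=2345/6318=0.37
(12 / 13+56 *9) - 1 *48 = 5940 / 13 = 456.92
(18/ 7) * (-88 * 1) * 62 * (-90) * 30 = 265161600/ 7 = 37880228.57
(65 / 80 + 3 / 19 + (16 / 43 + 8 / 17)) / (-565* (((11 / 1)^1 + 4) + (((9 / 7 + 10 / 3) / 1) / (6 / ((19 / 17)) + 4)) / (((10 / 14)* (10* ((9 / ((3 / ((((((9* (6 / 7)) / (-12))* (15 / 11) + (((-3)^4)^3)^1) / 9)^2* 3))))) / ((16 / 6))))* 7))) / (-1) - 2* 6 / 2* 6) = 1200928362494391574098705 / 5589746087228600993716642736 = 0.0002148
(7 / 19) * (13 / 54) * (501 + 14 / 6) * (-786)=-18000710 / 513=-35089.10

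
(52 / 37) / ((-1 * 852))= -13 / 7881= -0.00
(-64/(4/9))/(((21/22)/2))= -2112/7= -301.71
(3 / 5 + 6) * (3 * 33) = 3267 / 5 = 653.40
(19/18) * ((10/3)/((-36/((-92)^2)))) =-827.24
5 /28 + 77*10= 21565 /28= 770.18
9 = 9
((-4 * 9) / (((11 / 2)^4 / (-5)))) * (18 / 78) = 0.05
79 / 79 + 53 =54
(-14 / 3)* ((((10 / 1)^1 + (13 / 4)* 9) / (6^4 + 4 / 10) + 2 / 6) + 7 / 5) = -8.23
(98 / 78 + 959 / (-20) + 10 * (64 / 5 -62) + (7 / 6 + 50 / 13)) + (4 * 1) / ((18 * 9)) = -11238797 / 21060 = -533.66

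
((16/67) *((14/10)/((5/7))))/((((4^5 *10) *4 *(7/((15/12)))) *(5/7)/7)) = 343/17152000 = 0.00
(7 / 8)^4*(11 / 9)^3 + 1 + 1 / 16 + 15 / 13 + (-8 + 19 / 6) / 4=2.08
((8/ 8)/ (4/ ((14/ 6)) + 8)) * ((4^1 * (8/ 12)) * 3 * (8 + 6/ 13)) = 1540/ 221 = 6.97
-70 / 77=-10 / 11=-0.91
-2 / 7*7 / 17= -2 / 17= -0.12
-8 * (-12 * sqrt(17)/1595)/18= 16 * sqrt(17)/4785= 0.01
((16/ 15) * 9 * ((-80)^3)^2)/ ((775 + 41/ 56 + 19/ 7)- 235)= 140928614400000/ 30433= 4630782847.57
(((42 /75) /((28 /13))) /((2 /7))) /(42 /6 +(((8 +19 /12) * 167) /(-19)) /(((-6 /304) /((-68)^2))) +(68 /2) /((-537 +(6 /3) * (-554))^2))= 88649379 /1922445702863524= 0.00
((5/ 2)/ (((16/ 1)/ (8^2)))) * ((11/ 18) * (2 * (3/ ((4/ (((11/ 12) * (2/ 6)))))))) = 605/ 216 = 2.80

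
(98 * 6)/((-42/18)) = -252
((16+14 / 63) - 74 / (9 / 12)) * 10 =-7420 / 9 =-824.44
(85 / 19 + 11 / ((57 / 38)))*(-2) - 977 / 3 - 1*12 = -20593 / 57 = -361.28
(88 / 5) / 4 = 22 / 5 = 4.40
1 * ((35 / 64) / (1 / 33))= 1155 / 64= 18.05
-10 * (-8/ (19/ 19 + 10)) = 80/ 11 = 7.27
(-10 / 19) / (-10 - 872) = 5 / 8379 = 0.00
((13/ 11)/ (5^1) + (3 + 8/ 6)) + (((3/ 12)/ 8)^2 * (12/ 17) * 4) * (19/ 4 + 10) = 3310613/ 718080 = 4.61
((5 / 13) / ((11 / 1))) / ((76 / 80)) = 100 / 2717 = 0.04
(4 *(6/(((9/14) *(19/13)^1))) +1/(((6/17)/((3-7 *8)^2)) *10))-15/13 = 12156451/14820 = 820.27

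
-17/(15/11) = -187/15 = -12.47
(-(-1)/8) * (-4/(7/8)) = -4/7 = -0.57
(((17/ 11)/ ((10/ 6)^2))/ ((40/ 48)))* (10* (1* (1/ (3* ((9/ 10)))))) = 136/ 55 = 2.47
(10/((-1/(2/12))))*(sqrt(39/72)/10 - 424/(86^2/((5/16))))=1325/44376 - sqrt(78)/72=-0.09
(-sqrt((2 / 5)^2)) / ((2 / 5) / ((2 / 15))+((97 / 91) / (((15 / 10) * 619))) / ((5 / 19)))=-337974 / 2538491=-0.13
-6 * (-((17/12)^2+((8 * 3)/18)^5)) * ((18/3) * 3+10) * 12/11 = 338618/297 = 1140.13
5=5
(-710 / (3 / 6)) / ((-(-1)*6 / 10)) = -7100 / 3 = -2366.67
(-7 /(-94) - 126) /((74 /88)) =-260414 /1739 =-149.75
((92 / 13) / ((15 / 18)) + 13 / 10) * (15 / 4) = 3819 / 104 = 36.72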